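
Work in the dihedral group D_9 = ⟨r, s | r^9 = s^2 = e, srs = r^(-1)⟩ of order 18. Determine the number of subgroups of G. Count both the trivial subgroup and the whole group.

16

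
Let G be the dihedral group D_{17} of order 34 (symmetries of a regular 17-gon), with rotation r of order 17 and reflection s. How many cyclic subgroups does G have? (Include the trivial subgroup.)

A cyclic subgroup of order d is generated by each of its φ(d) elements of order d, so the cyclic subgroups of order d number (#elements of order d)/φ(d).
Cyclic subgroups by order — order 1: 1; order 2: 17; order 17: 1.
Total: 19.

19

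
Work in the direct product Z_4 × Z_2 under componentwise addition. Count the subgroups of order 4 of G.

|G| = 8 and 4 | 8, so subgroups of order 4 are possible by Lagrange.
The subgroups of order 4 are: {(0,0), (0,1), (2,0), (2,1)}; {(0,0), (1,0), (2,0), (3,0)}; {(0,0), (1,1), (2,0), (3,1)}.
So G has 3 subgroups of order 4.

3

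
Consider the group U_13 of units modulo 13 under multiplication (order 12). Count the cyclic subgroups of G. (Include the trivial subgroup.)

6

A cyclic subgroup of order d is generated by each of its φ(d) elements of order d, so the cyclic subgroups of order d number (#elements of order d)/φ(d).
Cyclic subgroups by order — order 1: 1; order 2: 1; order 3: 1; order 4: 1; order 6: 1; order 12: 1.
Total: 6.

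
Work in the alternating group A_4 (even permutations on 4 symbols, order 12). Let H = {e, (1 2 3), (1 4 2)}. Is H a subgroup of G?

(1 2 3) ∈ H but its inverse (1 3 2) ∉ H, so H is not a subgroup.

No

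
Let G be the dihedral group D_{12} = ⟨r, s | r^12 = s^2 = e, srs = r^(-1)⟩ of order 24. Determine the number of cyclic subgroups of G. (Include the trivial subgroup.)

18

A cyclic subgroup of order d is generated by each of its φ(d) elements of order d, so the cyclic subgroups of order d number (#elements of order d)/φ(d).
Cyclic subgroups by order — order 1: 1; order 2: 13; order 3: 1; order 4: 1; order 6: 1; order 12: 1.
Total: 18.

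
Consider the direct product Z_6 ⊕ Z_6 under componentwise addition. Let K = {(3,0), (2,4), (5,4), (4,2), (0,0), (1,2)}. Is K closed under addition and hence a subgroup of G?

Yes

|K| = 6 divides |G| = 36, consistent with Lagrange.
K contains the identity, every element's inverse is in K, and K is closed under +: it is a subgroup.
In fact K = ⟨(1,2)⟩.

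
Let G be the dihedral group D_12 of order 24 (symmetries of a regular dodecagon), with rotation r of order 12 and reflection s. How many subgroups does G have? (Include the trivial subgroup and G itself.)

|G| = 24, so by Lagrange every subgroup order divides 24. Divisors: 1, 2, 3, 4, 6, 8, 12, 24.
Subgroups by order — order 1: 1; order 2: 13; order 3: 1; order 4: 7; order 6: 5; order 8: 3; order 12: 3; order 24: 1.
Total: 1 + 13 + 1 + 7 + 5 + 3 + 3 + 1 = 34.

34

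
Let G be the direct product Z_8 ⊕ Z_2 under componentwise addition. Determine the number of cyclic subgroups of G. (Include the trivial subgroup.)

8

Group the elements of G by the cyclic subgroup they generate; each cyclic subgroup of order d accounts for φ(d) elements.
Cyclic subgroups by order — order 1: 1; order 2: 3; order 4: 2; order 8: 2.
Total: 8.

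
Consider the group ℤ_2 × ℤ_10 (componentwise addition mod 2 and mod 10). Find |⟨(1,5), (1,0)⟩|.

4

|⟨(1,5)⟩| = 2 and |⟨(1,0)⟩| = 2, so |H| is a multiple of lcm(2, 2) = 2 and divides |G| = 20.
Closing under the operation: H = {(0,0), (0,5), (1,0), (1,5)}, so |H| = 4.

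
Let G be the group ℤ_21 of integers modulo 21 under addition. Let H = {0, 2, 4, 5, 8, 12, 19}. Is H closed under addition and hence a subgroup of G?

4 ∈ H but its inverse 17 ∉ H, so H is not a subgroup.

No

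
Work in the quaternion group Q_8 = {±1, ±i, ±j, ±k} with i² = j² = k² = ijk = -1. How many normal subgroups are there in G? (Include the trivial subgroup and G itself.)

6

G has 6 subgroups. Checking conjugation-invariance by order — order 1: 1/1 normal; order 2: 1/1 normal; order 4: 3/3 normal; order 8: 1/1 normal.
Total normal subgroups: 6.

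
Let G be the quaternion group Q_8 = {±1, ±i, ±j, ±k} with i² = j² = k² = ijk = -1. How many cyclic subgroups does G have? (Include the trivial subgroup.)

5

Group the elements of G by the cyclic subgroup they generate; each cyclic subgroup of order d accounts for φ(d) elements.
Cyclic subgroups by order — order 1: 1; order 2: 1; order 4: 3.
Total: 5.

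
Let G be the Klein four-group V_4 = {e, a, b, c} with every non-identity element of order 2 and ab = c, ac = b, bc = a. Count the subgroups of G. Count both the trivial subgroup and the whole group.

5

|G| = 4, so by Lagrange every subgroup order divides 4. Divisors: 1, 2, 4.
Subgroups by order — order 1: 1; order 2: 3; order 4: 1.
Total: 1 + 3 + 1 = 5.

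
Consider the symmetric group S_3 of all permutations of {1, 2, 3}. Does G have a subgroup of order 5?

5 does not divide |G| = 6, so by Lagrange no subgroup of order 5 exists.

No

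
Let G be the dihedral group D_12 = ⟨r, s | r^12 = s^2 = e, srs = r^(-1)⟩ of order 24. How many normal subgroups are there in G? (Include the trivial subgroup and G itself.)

G has 34 subgroups. Checking conjugation-invariance by order — order 1: 1/1 normal; order 2: 1/13 normal; order 3: 1/1 normal; order 4: 1/7 normal; order 6: 1/5 normal; order 8: 0/3 normal; order 12: 3/3 normal; order 24: 1/1 normal.
Total normal subgroups: 9.

9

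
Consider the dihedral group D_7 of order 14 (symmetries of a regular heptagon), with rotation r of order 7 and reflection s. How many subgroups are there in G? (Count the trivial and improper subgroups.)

10

|G| = 14, so by Lagrange every subgroup order divides 14. Divisors: 1, 2, 7, 14.
Subgroups by order — order 1: 1; order 2: 7; order 7: 1; order 14: 1.
Total: 1 + 7 + 1 + 1 = 10.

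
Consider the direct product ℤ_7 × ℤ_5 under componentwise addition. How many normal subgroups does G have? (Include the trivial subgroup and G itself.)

G is abelian, so every subgroup is normal.
G has 4 subgroups in total, hence 4 normal subgroups.

4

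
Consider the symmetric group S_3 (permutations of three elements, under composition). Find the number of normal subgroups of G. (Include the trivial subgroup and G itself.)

G has 6 subgroups. Checking conjugation-invariance by order — order 1: 1/1 normal; order 2: 0/3 normal; order 3: 1/1 normal; order 6: 1/1 normal.
Total normal subgroups: 3.

3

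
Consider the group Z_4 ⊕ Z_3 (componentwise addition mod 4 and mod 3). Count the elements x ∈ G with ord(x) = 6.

An element (a,b) has order lcm(ord(a), ord(b)); count pairs with lcm equal to 6.
Enumerating gives 2 such elements.

2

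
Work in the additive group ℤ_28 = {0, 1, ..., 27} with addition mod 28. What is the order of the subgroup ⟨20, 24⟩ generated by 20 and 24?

|⟨20⟩| = 7 and |⟨24⟩| = 7, so |H| is a multiple of lcm(7, 7) = 7 and divides |G| = 28.
Closing under the operation: H = {0, 4, 8, 12, 16, 20, 24}, so |H| = 7.

7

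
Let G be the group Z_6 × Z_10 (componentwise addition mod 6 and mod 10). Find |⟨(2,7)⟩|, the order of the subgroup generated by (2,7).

30

The order of (2,7) in Z_6 × Z_10 is lcm(ord(2) in Z_6, ord(7) in Z_10).
ord(2) = 3 and ord(7) = 10, so |⟨(2,7)⟩| = lcm(3, 10) = 30.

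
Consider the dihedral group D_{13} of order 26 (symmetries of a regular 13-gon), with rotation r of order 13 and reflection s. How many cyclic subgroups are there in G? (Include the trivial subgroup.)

15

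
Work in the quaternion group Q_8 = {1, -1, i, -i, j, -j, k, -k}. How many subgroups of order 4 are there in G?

3

|G| = 8 and 4 | 8, so subgroups of order 4 are possible by Lagrange.
The subgroups of order 4 are: {1, -1, i, -i}; {1, -1, j, -j}; {1, -1, k, -k}.
So G has 3 subgroups of order 4.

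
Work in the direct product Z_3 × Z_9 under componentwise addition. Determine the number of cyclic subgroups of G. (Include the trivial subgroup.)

Each element a generates a cyclic subgroup ⟨a⟩; distinct elements may generate the same one (a cyclic group of order d has φ(d) generators).
Cyclic subgroups by order — order 1: 1; order 3: 4; order 9: 3.
Total: 8.

8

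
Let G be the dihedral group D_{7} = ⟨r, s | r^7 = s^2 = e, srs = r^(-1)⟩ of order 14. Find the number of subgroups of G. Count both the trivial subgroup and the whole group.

10

|G| = 14, so by Lagrange every subgroup order divides 14. Divisors: 1, 2, 7, 14.
Subgroups by order — order 1: 1; order 2: 7; order 7: 1; order 14: 1.
Total: 1 + 7 + 1 + 1 = 10.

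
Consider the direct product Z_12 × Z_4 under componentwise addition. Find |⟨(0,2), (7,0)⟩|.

|⟨(0,2)⟩| = 2 and |⟨(7,0)⟩| = 12, so |H| is a multiple of lcm(2, 12) = 12 and divides |G| = 48.
Closing under the operation: H = {(0,0), (0,2), (1,0), (1,2), (2,0), (2,2), (3,0), (3,2), (4,0), (4,2), (5,0), (5,2), (6,0), (6,2), (7,0), (7,2), (8,0), (8,2), (9,0), (9,2), (10,0), (10,2), (11,0), (11,2)}, so |H| = 24.

24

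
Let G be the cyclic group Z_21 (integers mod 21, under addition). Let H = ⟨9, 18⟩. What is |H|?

7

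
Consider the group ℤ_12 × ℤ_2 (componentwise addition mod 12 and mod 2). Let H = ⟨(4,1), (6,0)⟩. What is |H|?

12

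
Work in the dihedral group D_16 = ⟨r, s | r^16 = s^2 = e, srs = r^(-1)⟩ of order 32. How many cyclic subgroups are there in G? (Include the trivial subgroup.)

21

Each element a generates a cyclic subgroup ⟨a⟩; distinct elements may generate the same one (a cyclic group of order d has φ(d) generators).
Cyclic subgroups by order — order 1: 1; order 2: 17; order 4: 1; order 8: 1; order 16: 1.
Total: 21.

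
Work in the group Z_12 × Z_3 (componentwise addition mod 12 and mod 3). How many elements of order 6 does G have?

8

An element (a,b) has order lcm(ord(a), ord(b)); count pairs with lcm equal to 6.
Enumerating gives 8 such elements.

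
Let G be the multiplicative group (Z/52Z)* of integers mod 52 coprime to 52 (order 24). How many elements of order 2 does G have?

3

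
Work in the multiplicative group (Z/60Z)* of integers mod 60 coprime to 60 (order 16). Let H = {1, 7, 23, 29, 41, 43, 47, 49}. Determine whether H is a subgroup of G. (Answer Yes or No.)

|H| = 8 divides |G| = 16, consistent with Lagrange.
H contains the identity, every element's inverse is in H, and H is closed under ·: it is a subgroup.

Yes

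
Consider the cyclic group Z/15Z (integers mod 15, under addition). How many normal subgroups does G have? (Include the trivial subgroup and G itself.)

G is abelian, so every subgroup is normal.
G has 4 subgroups in total, hence 4 normal subgroups.

4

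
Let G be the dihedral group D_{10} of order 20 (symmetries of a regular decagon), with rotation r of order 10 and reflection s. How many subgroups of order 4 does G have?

5

|G| = 20 and 4 | 20, so subgroups of order 4 are possible by Lagrange.
The subgroups of order 4 are: {e, r^5, r^2s, r^7s}; {e, r^5, r^3s, r^8s}; {e, r^5, r^4s, r^9s}; {e, r^5, s, r^5s}; … (5 in all).
So G has 5 subgroups of order 4.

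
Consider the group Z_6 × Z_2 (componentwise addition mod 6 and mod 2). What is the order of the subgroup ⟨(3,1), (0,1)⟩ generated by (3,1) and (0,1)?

|⟨(3,1)⟩| = 2 and |⟨(0,1)⟩| = 2, so |H| is a multiple of lcm(2, 2) = 2 and divides |G| = 12.
Closing under the operation: H = {(0,0), (0,1), (3,0), (3,1)}, so |H| = 4.

4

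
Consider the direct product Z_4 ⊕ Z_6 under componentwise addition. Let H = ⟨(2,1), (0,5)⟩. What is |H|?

12

|⟨(2,1)⟩| = 6 and |⟨(0,5)⟩| = 6, so |H| is a multiple of lcm(6, 6) = 6 and divides |G| = 24.
Closing under the operation: H = {(0,0), (0,1), (0,2), (0,3), (0,4), (0,5), (2,0), (2,1), (2,2), (2,3), (2,4), (2,5)}, so |H| = 12.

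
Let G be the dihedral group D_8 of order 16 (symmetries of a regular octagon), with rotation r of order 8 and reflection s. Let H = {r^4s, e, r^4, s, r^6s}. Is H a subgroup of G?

No

|H| = 5 does not divide |G| = 16, so by Lagrange H is not a subgroup.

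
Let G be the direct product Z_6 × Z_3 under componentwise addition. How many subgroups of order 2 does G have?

1

|G| = 18 and 2 | 18, so subgroups of order 2 are possible by Lagrange.
The subgroups of order 2 are: {(0,0), (3,0)}.
So G has 1 subgroup of order 2.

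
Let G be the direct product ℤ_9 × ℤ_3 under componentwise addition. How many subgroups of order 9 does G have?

4

|G| = 27 and 9 | 27, so subgroups of order 9 are possible by Lagrange.
The subgroups of order 9 are: {(0,0), (0,1), (0,2), (3,0), (3,1), (3,2), (6,0), (6,1), (6,2)}; {(0,0), (1,0), (2,0), (3,0), (4,0), (5,0), (6,0), (7,0), (8,0)}; {(0,0), (1,1), (2,2), (3,0), (4,1), (5,2), (6,0), (7,1), (8,2)}; {(0,0), (1,2), (2,1), (3,0), (4,2), (5,1), (6,0), (7,2), (8,1)}.
So G has 4 subgroups of order 9.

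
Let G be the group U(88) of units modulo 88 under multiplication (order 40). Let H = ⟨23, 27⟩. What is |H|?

20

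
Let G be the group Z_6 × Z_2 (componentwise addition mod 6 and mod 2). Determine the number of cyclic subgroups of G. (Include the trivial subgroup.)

8

A cyclic subgroup of order d is generated by each of its φ(d) elements of order d, so the cyclic subgroups of order d number (#elements of order d)/φ(d).
Cyclic subgroups by order — order 1: 1; order 2: 3; order 3: 1; order 6: 3.
Total: 8.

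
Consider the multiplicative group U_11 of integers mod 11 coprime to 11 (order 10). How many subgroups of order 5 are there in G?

1

|G| = 10 and 5 | 10, so subgroups of order 5 are possible by Lagrange.
The subgroups of order 5 are: {1, 3, 4, 5, 9}.
So G has 1 subgroup of order 5.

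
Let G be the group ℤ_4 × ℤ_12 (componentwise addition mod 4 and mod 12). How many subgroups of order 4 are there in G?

|G| = 48 and 4 | 48, so subgroups of order 4 are possible by Lagrange.
The subgroups of order 4 are: {(0,0), (0,3), (0,6), (0,9)}; {(0,0), (0,6), (2,0), (2,6)}; {(0,0), (0,6), (2,3), (2,9)}; {(0,0), (1,0), (2,0), (3,0)}; … (7 in all).
So G has 7 subgroups of order 4.

7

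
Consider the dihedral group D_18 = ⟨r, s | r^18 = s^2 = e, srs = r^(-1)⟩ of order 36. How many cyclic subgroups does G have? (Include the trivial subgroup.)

24

A cyclic subgroup of order d is generated by each of its φ(d) elements of order d, so the cyclic subgroups of order d number (#elements of order d)/φ(d).
Cyclic subgroups by order — order 1: 1; order 2: 19; order 3: 1; order 6: 1; order 9: 1; order 18: 1.
Total: 24.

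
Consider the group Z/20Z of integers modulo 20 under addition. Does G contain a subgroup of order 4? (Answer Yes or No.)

4 | 20. A subgroup of order 4 is {0, 5, 10, 15}.

Yes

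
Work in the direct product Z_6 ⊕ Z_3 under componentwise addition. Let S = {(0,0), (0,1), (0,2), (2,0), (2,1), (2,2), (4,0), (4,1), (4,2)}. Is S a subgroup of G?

|S| = 9 divides |G| = 18, consistent with Lagrange.
S contains the identity, every element's inverse is in S, and S is closed under +: it is a subgroup.

Yes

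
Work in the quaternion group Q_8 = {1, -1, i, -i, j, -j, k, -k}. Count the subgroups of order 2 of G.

|G| = 8 and 2 | 8, so subgroups of order 2 are possible by Lagrange.
The subgroups of order 2 are: {1, -1}.
So G has 1 subgroup of order 2.

1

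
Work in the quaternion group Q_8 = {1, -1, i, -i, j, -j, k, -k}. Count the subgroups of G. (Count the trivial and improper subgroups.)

6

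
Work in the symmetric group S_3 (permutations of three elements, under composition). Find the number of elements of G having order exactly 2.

The elements of order 2 are: (2 3), (1 2), (1 3).
That's 3.

3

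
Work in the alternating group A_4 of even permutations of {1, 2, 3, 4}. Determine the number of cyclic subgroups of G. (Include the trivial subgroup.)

8

Group the elements of G by the cyclic subgroup they generate; each cyclic subgroup of order d accounts for φ(d) elements.
Cyclic subgroups by order — order 1: 1; order 2: 3; order 3: 4.
Total: 8.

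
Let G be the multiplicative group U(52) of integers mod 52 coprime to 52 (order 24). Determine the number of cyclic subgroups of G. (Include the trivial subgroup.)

12

Group the elements of G by the cyclic subgroup they generate; each cyclic subgroup of order d accounts for φ(d) elements.
Cyclic subgroups by order — order 1: 1; order 2: 3; order 3: 1; order 4: 2; order 6: 3; order 12: 2.
Total: 12.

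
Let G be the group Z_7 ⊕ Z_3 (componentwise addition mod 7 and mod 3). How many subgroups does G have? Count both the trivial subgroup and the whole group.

4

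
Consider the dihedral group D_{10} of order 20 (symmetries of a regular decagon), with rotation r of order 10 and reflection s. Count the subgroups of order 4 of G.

|G| = 20 and 4 | 20, so subgroups of order 4 are possible by Lagrange.
The subgroups of order 4 are: {e, r^5, r^2s, r^7s}; {e, r^5, r^3s, r^8s}; {e, r^5, r^4s, r^9s}; {e, r^5, s, r^5s}; … (5 in all).
So G has 5 subgroups of order 4.

5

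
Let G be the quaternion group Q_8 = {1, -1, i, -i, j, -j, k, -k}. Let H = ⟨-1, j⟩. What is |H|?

|⟨-1⟩| = 2 and |⟨j⟩| = 4, so |H| is a multiple of lcm(2, 4) = 4 and divides |G| = 8.
Closing under the operation: H = {1, -1, j, -j}, so |H| = 4.

4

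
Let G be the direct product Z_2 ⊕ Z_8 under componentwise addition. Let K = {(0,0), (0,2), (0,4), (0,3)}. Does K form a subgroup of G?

No

(0,3) ∈ K but its inverse (0,5) ∉ K, so K is not a subgroup.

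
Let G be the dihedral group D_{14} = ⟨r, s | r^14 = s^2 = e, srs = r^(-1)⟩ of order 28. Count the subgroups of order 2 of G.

|G| = 28 and 2 | 28, so subgroups of order 2 are possible by Lagrange.
The subgroups of order 2 are: {e, r^10s}; {e, r^11s}; {e, r^12s}; {e, r^13s}; … (15 in all).
So G has 15 subgroups of order 2.

15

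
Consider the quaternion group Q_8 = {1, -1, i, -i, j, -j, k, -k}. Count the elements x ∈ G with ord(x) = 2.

The elements of order 2 are: -1.
That's 1.

1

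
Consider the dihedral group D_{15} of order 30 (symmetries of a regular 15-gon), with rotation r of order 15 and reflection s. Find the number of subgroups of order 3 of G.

|G| = 30 and 3 | 30, so subgroups of order 3 are possible by Lagrange.
The subgroups of order 3 are: {e, r^5, r^10}.
So G has 1 subgroup of order 3.

1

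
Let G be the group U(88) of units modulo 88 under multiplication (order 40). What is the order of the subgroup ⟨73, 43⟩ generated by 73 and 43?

|⟨73⟩| = 10 and |⟨43⟩| = 2, so |H| is a multiple of lcm(10, 2) = 10 and divides |G| = 40.
Closing under the operation: H = {1, 3, 9, 17, 19, 25, 27, 35, 41, 43, 49, 51, 57, 59, 65, 67, 73, 75, 81, 83}, so |H| = 20.

20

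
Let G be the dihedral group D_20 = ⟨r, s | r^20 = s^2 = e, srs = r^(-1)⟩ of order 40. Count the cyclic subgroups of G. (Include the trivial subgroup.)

26

A cyclic subgroup of order d is generated by each of its φ(d) elements of order d, so the cyclic subgroups of order d number (#elements of order d)/φ(d).
Cyclic subgroups by order — order 1: 1; order 2: 21; order 4: 1; order 5: 1; order 10: 1; order 20: 1.
Total: 26.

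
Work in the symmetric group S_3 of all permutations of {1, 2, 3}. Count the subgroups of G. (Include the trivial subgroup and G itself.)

6

|G| = 6, so by Lagrange every subgroup order divides 6. Divisors: 1, 2, 3, 6.
Subgroups by order — order 1: 1; order 2: 3; order 3: 1; order 6: 1.
Total: 1 + 3 + 1 + 1 = 6.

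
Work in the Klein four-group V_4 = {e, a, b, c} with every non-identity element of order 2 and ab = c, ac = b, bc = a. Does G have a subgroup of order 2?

2 | 4. A subgroup of order 2 is {e, a}.

Yes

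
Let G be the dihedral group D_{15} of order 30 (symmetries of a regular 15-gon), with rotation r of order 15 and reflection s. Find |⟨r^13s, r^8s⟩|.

|⟨r^13s⟩| = 2 and |⟨r^8s⟩| = 2, so |H| is a multiple of lcm(2, 2) = 2 and divides |G| = 30.
Closing under the operation: H = {e, r^5, r^10, r^3s, r^8s, r^13s}, so |H| = 6.

6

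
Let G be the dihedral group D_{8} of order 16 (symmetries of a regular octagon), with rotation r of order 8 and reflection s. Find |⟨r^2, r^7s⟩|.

8

|⟨r^2⟩| = 4 and |⟨r^7s⟩| = 2, so |H| is a multiple of lcm(4, 2) = 4 and divides |G| = 16.
Closing under the operation: H = {e, r^2, r^4, r^6, rs, r^3s, r^5s, r^7s}, so |H| = 8.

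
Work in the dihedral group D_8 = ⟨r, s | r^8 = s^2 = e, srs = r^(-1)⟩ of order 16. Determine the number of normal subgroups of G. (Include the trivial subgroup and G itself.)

7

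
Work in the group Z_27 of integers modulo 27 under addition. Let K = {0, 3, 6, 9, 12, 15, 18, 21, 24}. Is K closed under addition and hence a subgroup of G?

Yes

|K| = 9 divides |G| = 27, consistent with Lagrange.
K contains the identity, every element's inverse is in K, and K is closed under +: it is a subgroup.
In fact K = ⟨3⟩.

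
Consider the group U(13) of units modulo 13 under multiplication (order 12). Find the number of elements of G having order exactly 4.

The elements of order 4 are: 5, 8.
That's 2.

2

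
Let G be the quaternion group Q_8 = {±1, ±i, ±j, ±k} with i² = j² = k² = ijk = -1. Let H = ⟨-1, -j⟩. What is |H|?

|⟨-1⟩| = 2 and |⟨-j⟩| = 4, so |H| is a multiple of lcm(2, 4) = 4 and divides |G| = 8.
Closing under the operation: H = {1, -1, j, -j}, so |H| = 4.

4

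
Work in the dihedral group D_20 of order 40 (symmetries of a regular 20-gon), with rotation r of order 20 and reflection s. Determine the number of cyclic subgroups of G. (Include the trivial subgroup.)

26

Group the elements of G by the cyclic subgroup they generate; each cyclic subgroup of order d accounts for φ(d) elements.
Cyclic subgroups by order — order 1: 1; order 2: 21; order 4: 1; order 5: 1; order 10: 1; order 20: 1.
Total: 26.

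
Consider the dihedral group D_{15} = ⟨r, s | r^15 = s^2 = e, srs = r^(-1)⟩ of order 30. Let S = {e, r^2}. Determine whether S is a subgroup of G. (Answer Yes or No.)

r^2 ∈ S but its inverse r^13 ∉ S, so S is not a subgroup.

No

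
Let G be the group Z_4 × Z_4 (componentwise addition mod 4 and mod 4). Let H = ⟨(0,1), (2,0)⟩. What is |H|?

|⟨(0,1)⟩| = 4 and |⟨(2,0)⟩| = 2, so |H| is a multiple of lcm(4, 2) = 4 and divides |G| = 16.
Closing under the operation: H = {(0,0), (0,1), (0,2), (0,3), (2,0), (2,1), (2,2), (2,3)}, so |H| = 8.

8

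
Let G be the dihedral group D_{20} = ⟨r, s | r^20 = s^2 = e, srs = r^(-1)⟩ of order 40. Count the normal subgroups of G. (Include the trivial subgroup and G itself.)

G has 48 subgroups. Checking conjugation-invariance by order — order 1: 1/1 normal; order 2: 1/21 normal; order 4: 1/11 normal; order 5: 1/1 normal; order 8: 0/5 normal; order 10: 1/5 normal; order 20: 3/3 normal; order 40: 1/1 normal.
Total normal subgroups: 9.

9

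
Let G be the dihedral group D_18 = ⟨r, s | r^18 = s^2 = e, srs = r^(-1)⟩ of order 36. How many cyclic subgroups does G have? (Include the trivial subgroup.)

Group the elements of G by the cyclic subgroup they generate; each cyclic subgroup of order d accounts for φ(d) elements.
Cyclic subgroups by order — order 1: 1; order 2: 19; order 3: 1; order 6: 1; order 9: 1; order 18: 1.
Total: 24.

24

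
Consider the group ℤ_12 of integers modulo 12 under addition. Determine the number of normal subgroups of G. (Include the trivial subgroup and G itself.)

G is abelian, so every subgroup is normal.
G has 6 subgroups in total, hence 6 normal subgroups.

6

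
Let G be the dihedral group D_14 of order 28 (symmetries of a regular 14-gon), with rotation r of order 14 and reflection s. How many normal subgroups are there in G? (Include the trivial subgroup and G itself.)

G has 28 subgroups. Checking conjugation-invariance by order — order 1: 1/1 normal; order 2: 1/15 normal; order 4: 0/7 normal; order 7: 1/1 normal; order 14: 3/3 normal; order 28: 1/1 normal.
Total normal subgroups: 7.

7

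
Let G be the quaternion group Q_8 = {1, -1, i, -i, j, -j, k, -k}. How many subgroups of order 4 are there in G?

3

|G| = 8 and 4 | 8, so subgroups of order 4 are possible by Lagrange.
The subgroups of order 4 are: {1, -1, i, -i}; {1, -1, j, -j}; {1, -1, k, -k}.
So G has 3 subgroups of order 4.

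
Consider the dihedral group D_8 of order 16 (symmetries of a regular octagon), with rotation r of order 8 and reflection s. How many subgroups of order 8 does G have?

3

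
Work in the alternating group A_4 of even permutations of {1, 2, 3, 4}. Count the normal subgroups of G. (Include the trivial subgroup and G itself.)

3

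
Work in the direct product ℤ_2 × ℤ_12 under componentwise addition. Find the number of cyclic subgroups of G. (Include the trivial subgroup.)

A cyclic subgroup of order d is generated by each of its φ(d) elements of order d, so the cyclic subgroups of order d number (#elements of order d)/φ(d).
Cyclic subgroups by order — order 1: 1; order 2: 3; order 3: 1; order 4: 2; order 6: 3; order 12: 2.
Total: 12.

12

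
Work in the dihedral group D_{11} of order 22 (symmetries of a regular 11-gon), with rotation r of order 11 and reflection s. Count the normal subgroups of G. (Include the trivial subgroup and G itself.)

3

G has 14 subgroups. Checking conjugation-invariance by order — order 1: 1/1 normal; order 2: 0/11 normal; order 11: 1/1 normal; order 22: 1/1 normal.
Total normal subgroups: 3.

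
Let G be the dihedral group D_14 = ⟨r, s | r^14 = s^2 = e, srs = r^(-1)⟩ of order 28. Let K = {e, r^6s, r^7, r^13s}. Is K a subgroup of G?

|K| = 4 divides |G| = 28, consistent with Lagrange.
K contains the identity, every element's inverse is in K, and K is closed under ·: it is a subgroup.

Yes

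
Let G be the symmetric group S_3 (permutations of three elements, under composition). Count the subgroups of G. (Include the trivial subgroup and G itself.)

6

|G| = 6, so by Lagrange every subgroup order divides 6. Divisors: 1, 2, 3, 6.
Subgroups by order — order 1: 1; order 2: 3; order 3: 1; order 6: 1.
Total: 1 + 3 + 1 + 1 = 6.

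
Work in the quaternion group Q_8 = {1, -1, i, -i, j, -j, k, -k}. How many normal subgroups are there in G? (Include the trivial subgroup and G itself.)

6

G has 6 subgroups. Checking conjugation-invariance by order — order 1: 1/1 normal; order 2: 1/1 normal; order 4: 3/3 normal; order 8: 1/1 normal.
Total normal subgroups: 6.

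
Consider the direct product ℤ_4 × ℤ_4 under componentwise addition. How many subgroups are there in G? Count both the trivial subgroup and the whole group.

15

|G| = 16, so by Lagrange every subgroup order divides 16. Divisors: 1, 2, 4, 8, 16.
Subgroups by order — order 1: 1; order 2: 3; order 4: 7; order 8: 3; order 16: 1.
Total: 1 + 3 + 7 + 3 + 1 = 15.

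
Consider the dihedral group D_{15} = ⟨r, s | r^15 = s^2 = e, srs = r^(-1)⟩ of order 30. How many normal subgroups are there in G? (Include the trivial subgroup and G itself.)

G has 28 subgroups. Checking conjugation-invariance by order — order 1: 1/1 normal; order 2: 0/15 normal; order 3: 1/1 normal; order 5: 1/1 normal; order 6: 0/5 normal; order 10: 0/3 normal; order 15: 1/1 normal; order 30: 1/1 normal.
Total normal subgroups: 5.

5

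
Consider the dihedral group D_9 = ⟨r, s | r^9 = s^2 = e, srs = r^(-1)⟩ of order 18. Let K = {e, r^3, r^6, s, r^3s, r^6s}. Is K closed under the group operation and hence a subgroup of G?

|K| = 6 divides |G| = 18, consistent with Lagrange.
K contains the identity, every element's inverse is in K, and K is closed under ·: it is a subgroup.

Yes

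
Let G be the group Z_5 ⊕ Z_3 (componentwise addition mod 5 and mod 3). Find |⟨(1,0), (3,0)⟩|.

5

|⟨(1,0)⟩| = 5 and |⟨(3,0)⟩| = 5, so |H| is a multiple of lcm(5, 5) = 5 and divides |G| = 15.
Closing under the operation: H = {(0,0), (1,0), (2,0), (3,0), (4,0)}, so |H| = 5.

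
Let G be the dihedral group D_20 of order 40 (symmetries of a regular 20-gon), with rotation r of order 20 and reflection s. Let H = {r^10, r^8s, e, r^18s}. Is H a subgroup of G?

Yes

|H| = 4 divides |G| = 40, consistent with Lagrange.
H contains the identity, every element's inverse is in H, and H is closed under ·: it is a subgroup.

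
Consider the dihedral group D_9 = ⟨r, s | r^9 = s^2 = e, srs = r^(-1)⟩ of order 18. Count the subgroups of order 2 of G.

9

|G| = 18 and 2 | 18, so subgroups of order 2 are possible by Lagrange.
The subgroups of order 2 are: {e, r^2s}; {e, r^3s}; {e, r^4s}; {e, r^5s}; … (9 in all).
So G has 9 subgroups of order 2.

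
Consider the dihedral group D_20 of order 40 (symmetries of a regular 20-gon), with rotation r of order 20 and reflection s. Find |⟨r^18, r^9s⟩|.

|⟨r^18⟩| = 10 and |⟨r^9s⟩| = 2, so |H| is a multiple of lcm(10, 2) = 10 and divides |G| = 40.
Closing under the operation: H = {e, r^2, r^4, r^6, r^8, r^10, r^12, r^14, r^16, r^18, rs, r^3s, r^5s, r^7s, r^9s, r^11s, r^13s, r^15s, r^17s, r^19s}, so |H| = 20.

20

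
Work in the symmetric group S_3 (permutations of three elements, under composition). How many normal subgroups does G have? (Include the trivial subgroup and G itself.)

G has 6 subgroups. Checking conjugation-invariance by order — order 1: 1/1 normal; order 2: 0/3 normal; order 3: 1/1 normal; order 6: 1/1 normal.
Total normal subgroups: 3.

3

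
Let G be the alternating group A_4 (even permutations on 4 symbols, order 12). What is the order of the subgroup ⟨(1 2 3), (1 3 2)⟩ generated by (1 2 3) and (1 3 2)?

3

|⟨(1 2 3)⟩| = 3 and |⟨(1 3 2)⟩| = 3, so |H| is a multiple of lcm(3, 3) = 3 and divides |G| = 12.
Closing under the operation: H = {e, (1 2 3), (1 3 2)}, so |H| = 3.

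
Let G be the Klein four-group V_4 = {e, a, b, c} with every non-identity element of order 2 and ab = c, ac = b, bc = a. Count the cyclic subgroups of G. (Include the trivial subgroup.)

4

A cyclic subgroup of order d is generated by each of its φ(d) elements of order d, so the cyclic subgroups of order d number (#elements of order d)/φ(d).
Cyclic subgroups by order — order 1: 1; order 2: 3.
Total: 4.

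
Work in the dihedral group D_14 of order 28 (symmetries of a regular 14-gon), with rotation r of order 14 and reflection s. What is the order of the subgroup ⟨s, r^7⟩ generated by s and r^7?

|⟨s⟩| = 2 and |⟨r^7⟩| = 2, so |H| is a multiple of lcm(2, 2) = 2 and divides |G| = 28.
Closing under the operation: H = {e, r^7, s, r^7s}, so |H| = 4.

4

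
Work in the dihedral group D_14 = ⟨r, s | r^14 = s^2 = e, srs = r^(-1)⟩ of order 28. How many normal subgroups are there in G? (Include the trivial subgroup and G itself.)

G has 28 subgroups. Checking conjugation-invariance by order — order 1: 1/1 normal; order 2: 1/15 normal; order 4: 0/7 normal; order 7: 1/1 normal; order 14: 3/3 normal; order 28: 1/1 normal.
Total normal subgroups: 7.

7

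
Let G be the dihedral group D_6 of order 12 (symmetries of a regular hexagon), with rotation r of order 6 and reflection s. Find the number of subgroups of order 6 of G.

3

|G| = 12 and 6 | 12, so subgroups of order 6 are possible by Lagrange.
The subgroups of order 6 are: {e, r, r^2, r^3, r^4, r^5}; {e, r^2, r^4, s, r^2s, r^4s}; {e, r^2, r^4, rs, r^3s, r^5s}.
So G has 3 subgroups of order 6.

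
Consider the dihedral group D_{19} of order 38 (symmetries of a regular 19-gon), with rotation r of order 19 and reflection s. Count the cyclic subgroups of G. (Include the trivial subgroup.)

A cyclic subgroup of order d is generated by each of its φ(d) elements of order d, so the cyclic subgroups of order d number (#elements of order d)/φ(d).
Cyclic subgroups by order — order 1: 1; order 2: 19; order 19: 1.
Total: 21.

21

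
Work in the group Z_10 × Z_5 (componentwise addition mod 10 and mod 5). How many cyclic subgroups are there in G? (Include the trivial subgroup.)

Group the elements of G by the cyclic subgroup they generate; each cyclic subgroup of order d accounts for φ(d) elements.
Cyclic subgroups by order — order 1: 1; order 2: 1; order 5: 6; order 10: 6.
Total: 14.

14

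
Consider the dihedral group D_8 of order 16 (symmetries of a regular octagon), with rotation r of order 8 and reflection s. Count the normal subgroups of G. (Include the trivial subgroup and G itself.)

7

G has 19 subgroups. Checking conjugation-invariance by order — order 1: 1/1 normal; order 2: 1/9 normal; order 4: 1/5 normal; order 8: 3/3 normal; order 16: 1/1 normal.
Total normal subgroups: 7.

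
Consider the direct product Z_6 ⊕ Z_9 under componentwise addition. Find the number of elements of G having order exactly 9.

An element (a,b) has order lcm(ord(a), ord(b)); count pairs with lcm equal to 9.
Enumerating gives 18 such elements.

18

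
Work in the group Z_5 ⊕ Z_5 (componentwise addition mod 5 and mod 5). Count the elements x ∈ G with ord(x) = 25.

0

An element (a,b) has order lcm(ord(a), ord(b)); count pairs with lcm equal to 25.
Enumerating gives 0 such elements.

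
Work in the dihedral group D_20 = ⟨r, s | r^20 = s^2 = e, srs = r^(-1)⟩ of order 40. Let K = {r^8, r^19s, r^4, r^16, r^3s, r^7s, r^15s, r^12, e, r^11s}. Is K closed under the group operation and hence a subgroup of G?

|K| = 10 divides |G| = 40, consistent with Lagrange.
K contains the identity, every element's inverse is in K, and K is closed under ·: it is a subgroup.

Yes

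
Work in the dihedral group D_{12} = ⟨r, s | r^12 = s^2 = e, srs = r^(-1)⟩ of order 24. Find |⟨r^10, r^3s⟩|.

|⟨r^10⟩| = 6 and |⟨r^3s⟩| = 2, so |H| is a multiple of lcm(6, 2) = 6 and divides |G| = 24.
Closing under the operation: H = {e, r^2, r^4, r^6, r^8, r^10, rs, r^3s, r^5s, r^7s, r^9s, r^11s}, so |H| = 12.

12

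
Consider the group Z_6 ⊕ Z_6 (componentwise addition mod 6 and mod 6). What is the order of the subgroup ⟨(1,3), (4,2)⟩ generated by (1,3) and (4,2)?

|⟨(1,3)⟩| = 6 and |⟨(4,2)⟩| = 3, so |H| is a multiple of lcm(6, 3) = 6 and divides |G| = 36.
Closing under the operation: H = {(0,0), (0,2), (0,4), (1,1), (1,3), (1,5), (2,0), (2,2), (2,4), (3,1), (3,3), (3,5), (4,0), (4,2), (4,4), (5,1), (5,3), (5,5)}, so |H| = 18.

18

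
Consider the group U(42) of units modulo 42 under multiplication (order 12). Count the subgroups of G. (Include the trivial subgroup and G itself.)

10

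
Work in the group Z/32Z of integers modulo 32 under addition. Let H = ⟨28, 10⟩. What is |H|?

16

|⟨28⟩| = 8 and |⟨10⟩| = 16, so |H| is a multiple of lcm(8, 16) = 16 and divides |G| = 32.
Closing under the operation: H = {0, 2, 4, 6, 8, 10, 12, 14, 16, 18, 20, 22, 24, 26, 28, 30}, so |H| = 16.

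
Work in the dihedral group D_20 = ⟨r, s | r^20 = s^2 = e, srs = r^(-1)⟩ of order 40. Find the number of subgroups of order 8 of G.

5

|G| = 40 and 8 | 40, so subgroups of order 8 are possible by Lagrange.
The subgroups of order 8 are: {e, r^5, r^10, r^15, s, r^5s, r^10s, r^15s}; {e, r^5, r^10, r^15, rs, r^6s, r^11s, r^16s}; {e, r^5, r^10, r^15, r^2s, r^7s, r^12s, r^17s}; {e, r^5, r^10, r^15, r^3s, r^8s, r^13s, r^18s}; … (5 in all).
So G has 5 subgroups of order 8.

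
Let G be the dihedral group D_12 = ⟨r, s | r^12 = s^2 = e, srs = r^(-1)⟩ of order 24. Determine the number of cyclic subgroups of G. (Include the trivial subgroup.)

Group the elements of G by the cyclic subgroup they generate; each cyclic subgroup of order d accounts for φ(d) elements.
Cyclic subgroups by order — order 1: 1; order 2: 13; order 3: 1; order 4: 1; order 6: 1; order 12: 1.
Total: 18.

18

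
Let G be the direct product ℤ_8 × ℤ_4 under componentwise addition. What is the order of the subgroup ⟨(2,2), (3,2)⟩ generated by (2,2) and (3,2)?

16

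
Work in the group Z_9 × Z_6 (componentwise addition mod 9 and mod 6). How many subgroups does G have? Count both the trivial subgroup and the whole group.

20

|G| = 54, so by Lagrange every subgroup order divides 54. Divisors: 1, 2, 3, 6, 9, 18, 27, 54.
Subgroups by order — order 1: 1; order 2: 1; order 3: 4; order 6: 4; order 9: 4; order 18: 4; order 27: 1; order 54: 1.
Total: 1 + 1 + 4 + 4 + 4 + 4 + 1 + 1 = 20.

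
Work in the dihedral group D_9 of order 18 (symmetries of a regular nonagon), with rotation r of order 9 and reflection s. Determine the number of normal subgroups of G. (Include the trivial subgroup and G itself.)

4

G has 16 subgroups. Checking conjugation-invariance by order — order 1: 1/1 normal; order 2: 0/9 normal; order 3: 1/1 normal; order 6: 0/3 normal; order 9: 1/1 normal; order 18: 1/1 normal.
Total normal subgroups: 4.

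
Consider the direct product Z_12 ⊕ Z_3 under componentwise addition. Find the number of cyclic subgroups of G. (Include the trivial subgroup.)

Each element a generates a cyclic subgroup ⟨a⟩; distinct elements may generate the same one (a cyclic group of order d has φ(d) generators).
Cyclic subgroups by order — order 1: 1; order 2: 1; order 3: 4; order 4: 1; order 6: 4; order 12: 4.
Total: 15.

15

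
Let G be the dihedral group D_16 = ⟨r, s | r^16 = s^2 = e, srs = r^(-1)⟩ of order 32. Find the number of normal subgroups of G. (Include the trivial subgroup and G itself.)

8

G has 36 subgroups. Checking conjugation-invariance by order — order 1: 1/1 normal; order 2: 1/17 normal; order 4: 1/9 normal; order 8: 1/5 normal; order 16: 3/3 normal; order 32: 1/1 normal.
Total normal subgroups: 8.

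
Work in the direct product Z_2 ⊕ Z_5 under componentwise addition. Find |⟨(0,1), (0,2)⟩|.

|⟨(0,1)⟩| = 5 and |⟨(0,2)⟩| = 5, so |H| is a multiple of lcm(5, 5) = 5 and divides |G| = 10.
Closing under the operation: H = {(0,0), (0,1), (0,2), (0,3), (0,4)}, so |H| = 5.

5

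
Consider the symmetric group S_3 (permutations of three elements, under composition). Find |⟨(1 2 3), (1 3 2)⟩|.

|⟨(1 2 3)⟩| = 3 and |⟨(1 3 2)⟩| = 3, so |H| is a multiple of lcm(3, 3) = 3 and divides |G| = 6.
Closing under the operation: H = {e, (1 2 3), (1 3 2)}, so |H| = 3.

3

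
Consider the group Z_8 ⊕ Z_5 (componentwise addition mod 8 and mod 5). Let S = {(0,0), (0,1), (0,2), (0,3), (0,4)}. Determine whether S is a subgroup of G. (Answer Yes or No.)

Yes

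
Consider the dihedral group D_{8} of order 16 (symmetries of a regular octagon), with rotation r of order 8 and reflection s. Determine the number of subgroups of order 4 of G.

5

|G| = 16 and 4 | 16, so subgroups of order 4 are possible by Lagrange.
The subgroups of order 4 are: {e, r^2, r^4, r^6}; {e, r^4, r^2s, r^6s}; {e, r^4, r^3s, r^7s}; {e, r^4, s, r^4s}; … (5 in all).
So G has 5 subgroups of order 4.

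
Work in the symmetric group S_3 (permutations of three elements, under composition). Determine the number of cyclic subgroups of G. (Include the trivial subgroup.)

A cyclic subgroup of order d is generated by each of its φ(d) elements of order d, so the cyclic subgroups of order d number (#elements of order d)/φ(d).
Cyclic subgroups by order — order 1: 1; order 2: 3; order 3: 1.
Total: 5.

5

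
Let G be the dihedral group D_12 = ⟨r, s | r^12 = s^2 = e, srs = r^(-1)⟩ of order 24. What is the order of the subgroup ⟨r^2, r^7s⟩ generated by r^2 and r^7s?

12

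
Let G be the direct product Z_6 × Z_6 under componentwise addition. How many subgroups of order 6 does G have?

|G| = 36 and 6 | 36, so subgroups of order 6 are possible by Lagrange.
The subgroups of order 6 are: {(0,0), (0,1), (0,2), (0,3), (0,4), (0,5)}; {(0,0), (0,2), (0,4), (3,0), (3,2), (3,4)}; {(0,0), (0,2), (0,4), (3,1), (3,3), (3,5)}; {(0,0), (0,3), (2,0), (2,3), (4,0), (4,3)}; … (12 in all).
So G has 12 subgroups of order 6.

12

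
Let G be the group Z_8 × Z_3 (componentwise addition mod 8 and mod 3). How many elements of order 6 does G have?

An element (a,b) has order lcm(ord(a), ord(b)); count pairs with lcm equal to 6.
Enumerating gives 2 such elements.

2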